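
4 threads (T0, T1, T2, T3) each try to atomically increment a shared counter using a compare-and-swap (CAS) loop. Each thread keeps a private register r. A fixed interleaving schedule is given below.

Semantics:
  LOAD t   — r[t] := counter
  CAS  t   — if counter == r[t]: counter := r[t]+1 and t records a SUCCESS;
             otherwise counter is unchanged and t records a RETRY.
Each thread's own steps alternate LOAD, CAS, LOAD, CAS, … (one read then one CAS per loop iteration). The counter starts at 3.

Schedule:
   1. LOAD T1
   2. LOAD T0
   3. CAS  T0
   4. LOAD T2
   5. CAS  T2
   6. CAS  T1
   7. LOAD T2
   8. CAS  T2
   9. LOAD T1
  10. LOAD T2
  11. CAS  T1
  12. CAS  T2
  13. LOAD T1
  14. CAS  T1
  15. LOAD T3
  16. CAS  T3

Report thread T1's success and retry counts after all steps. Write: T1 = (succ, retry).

T1 LOAD — after: cnt=3, r=3 — load
T0 LOAD — after: cnt=3, r=3 — load
T0 CAS — after: cnt=4, r=3 — ok
T2 LOAD — after: cnt=4, r=4 — load
T2 CAS — after: cnt=5, r=4 — ok
T1 CAS — after: cnt=5, r=3 — retry
T2 LOAD — after: cnt=5, r=5 — load
T2 CAS — after: cnt=6, r=5 — ok
T1 LOAD — after: cnt=6, r=6 — load
T2 LOAD — after: cnt=6, r=6 — load
T1 CAS — after: cnt=7, r=6 — ok
T2 CAS — after: cnt=7, r=6 — retry
T1 LOAD — after: cnt=7, r=7 — load
T1 CAS — after: cnt=8, r=7 — ok
T3 LOAD — after: cnt=8, r=8 — load
T3 CAS — after: cnt=9, r=8 — ok

T1 = (2, 1)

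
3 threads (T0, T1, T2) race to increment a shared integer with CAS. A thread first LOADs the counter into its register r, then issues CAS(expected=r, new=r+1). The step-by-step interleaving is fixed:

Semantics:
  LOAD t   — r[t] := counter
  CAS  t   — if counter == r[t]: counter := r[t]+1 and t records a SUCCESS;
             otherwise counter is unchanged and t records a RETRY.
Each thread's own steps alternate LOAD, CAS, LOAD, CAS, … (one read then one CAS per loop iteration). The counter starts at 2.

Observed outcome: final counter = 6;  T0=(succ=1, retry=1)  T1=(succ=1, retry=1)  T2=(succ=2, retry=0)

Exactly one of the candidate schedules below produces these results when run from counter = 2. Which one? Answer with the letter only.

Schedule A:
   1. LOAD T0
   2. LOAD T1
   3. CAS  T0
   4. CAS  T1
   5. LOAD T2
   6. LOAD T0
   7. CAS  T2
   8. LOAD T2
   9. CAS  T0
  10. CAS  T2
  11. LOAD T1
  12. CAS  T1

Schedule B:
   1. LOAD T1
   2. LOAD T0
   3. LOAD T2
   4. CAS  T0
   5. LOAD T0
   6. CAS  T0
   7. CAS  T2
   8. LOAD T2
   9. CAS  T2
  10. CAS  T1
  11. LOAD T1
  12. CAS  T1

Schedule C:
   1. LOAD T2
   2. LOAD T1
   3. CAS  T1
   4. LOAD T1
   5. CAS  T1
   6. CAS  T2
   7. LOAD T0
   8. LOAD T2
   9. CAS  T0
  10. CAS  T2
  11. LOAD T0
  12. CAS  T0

A

Simulating candidate A:
1. LOAD T0 → mem=2 r[T0]=2 [LOAD]
2. LOAD T1 → mem=2 r[T1]=2 [LOAD]
3. CAS T0 → mem=3 r[T0]=2 [OK]
4. CAS T1 → mem=3 r[T1]=2 [RETRY]
5. LOAD T2 → mem=3 r[T2]=3 [LOAD]
6. LOAD T0 → mem=3 r[T0]=3 [LOAD]
7. CAS T2 → mem=4 r[T2]=3 [OK]
8. LOAD T2 → mem=4 r[T2]=4 [LOAD]
9. CAS T0 → mem=4 r[T0]=3 [RETRY]
10. CAS T2 → mem=5 r[T2]=4 [OK]
11. LOAD T1 → mem=5 r[T1]=5 [LOAD]
12. CAS T1 → mem=6 r[T1]=5 [OK]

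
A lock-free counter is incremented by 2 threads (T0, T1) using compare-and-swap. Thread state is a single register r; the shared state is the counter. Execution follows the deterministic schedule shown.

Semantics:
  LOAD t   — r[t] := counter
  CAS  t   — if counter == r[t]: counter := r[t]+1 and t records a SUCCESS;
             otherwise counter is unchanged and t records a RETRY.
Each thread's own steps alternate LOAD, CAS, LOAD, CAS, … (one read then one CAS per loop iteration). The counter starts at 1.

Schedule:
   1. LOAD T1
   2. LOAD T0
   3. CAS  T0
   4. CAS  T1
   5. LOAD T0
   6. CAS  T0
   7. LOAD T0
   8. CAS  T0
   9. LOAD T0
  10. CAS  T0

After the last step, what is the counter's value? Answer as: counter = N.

step 1: T1 LOAD ⇒ load; ctr=1 reg=1
step 2: T0 LOAD ⇒ load; ctr=1 reg=1
step 3: T0 CAS ⇒ ok; ctr=2 reg=1
step 4: T1 CAS ⇒ retry; ctr=2 reg=1
step 5: T0 LOAD ⇒ load; ctr=2 reg=2
step 6: T0 CAS ⇒ ok; ctr=3 reg=2
step 7: T0 LOAD ⇒ load; ctr=3 reg=3
step 8: T0 CAS ⇒ ok; ctr=4 reg=3
step 9: T0 LOAD ⇒ load; ctr=4 reg=4
step 10: T0 CAS ⇒ ok; ctr=5 reg=4

counter = 5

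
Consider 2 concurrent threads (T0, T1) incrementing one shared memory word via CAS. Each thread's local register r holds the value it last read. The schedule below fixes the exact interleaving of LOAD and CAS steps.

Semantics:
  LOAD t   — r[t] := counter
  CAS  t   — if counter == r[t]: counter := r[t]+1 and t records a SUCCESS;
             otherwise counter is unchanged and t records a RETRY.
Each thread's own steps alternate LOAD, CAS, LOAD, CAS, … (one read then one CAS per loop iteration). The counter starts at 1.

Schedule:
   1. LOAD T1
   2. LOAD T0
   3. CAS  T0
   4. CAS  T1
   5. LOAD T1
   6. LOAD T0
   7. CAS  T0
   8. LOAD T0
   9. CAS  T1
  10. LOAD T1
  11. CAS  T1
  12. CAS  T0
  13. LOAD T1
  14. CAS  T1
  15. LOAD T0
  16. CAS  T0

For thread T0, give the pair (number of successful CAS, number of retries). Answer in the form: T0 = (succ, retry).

   1) LOAD T1:  M=1  r_T1=1
   2) LOAD T0:  M=1  r_T0=1
   3) CAS  T0:  M=2  r_T0=1 ✓
   4) CAS  T1:  M=2  r_T1=1 ✗
   5) LOAD T1:  M=2  r_T1=2
   6) LOAD T0:  M=2  r_T0=2
   7) CAS  T0:  M=3  r_T0=2 ✓
   8) LOAD T0:  M=3  r_T0=3
   9) CAS  T1:  M=3  r_T1=2 ✗
  10) LOAD T1:  M=3  r_T1=3
  11) CAS  T1:  M=4  r_T1=3 ✓
  12) CAS  T0:  M=4  r_T0=3 ✗
  13) LOAD T1:  M=4  r_T1=4
  14) CAS  T1:  M=5  r_T1=4 ✓
  15) LOAD T0:  M=5  r_T0=5
  16) CAS  T0:  M=6  r_T0=5 ✓

T0 = (3, 1)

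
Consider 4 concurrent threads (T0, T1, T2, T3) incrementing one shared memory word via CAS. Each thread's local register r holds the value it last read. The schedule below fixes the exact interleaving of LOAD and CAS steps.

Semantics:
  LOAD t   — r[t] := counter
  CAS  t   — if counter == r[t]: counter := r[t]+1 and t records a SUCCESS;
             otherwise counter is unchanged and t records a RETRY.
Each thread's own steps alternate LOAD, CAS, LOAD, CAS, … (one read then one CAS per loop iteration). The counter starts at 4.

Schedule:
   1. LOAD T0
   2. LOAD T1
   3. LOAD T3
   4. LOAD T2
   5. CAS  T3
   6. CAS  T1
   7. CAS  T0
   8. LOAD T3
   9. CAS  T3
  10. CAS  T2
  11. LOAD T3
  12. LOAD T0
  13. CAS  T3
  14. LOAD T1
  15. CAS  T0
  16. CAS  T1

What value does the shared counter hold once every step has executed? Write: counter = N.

#1 T0 reads 4
#2 T1 reads 4
#3 T3 reads 4
#4 T2 reads 4
#5 T3 CAS(4→5) writes; counter now 5
#6 T1 CAS(4→5) fails; counter now 5
#7 T0 CAS(4→5) fails; counter now 5
#8 T3 reads 5
#9 T3 CAS(5→6) writes; counter now 6
#10 T2 CAS(4→5) fails; counter now 6
#11 T3 reads 6
#12 T0 reads 6
#13 T3 CAS(6→7) writes; counter now 7
#14 T1 reads 7
#15 T0 CAS(6→7) fails; counter now 7
#16 T1 CAS(7→8) writes; counter now 8

counter = 8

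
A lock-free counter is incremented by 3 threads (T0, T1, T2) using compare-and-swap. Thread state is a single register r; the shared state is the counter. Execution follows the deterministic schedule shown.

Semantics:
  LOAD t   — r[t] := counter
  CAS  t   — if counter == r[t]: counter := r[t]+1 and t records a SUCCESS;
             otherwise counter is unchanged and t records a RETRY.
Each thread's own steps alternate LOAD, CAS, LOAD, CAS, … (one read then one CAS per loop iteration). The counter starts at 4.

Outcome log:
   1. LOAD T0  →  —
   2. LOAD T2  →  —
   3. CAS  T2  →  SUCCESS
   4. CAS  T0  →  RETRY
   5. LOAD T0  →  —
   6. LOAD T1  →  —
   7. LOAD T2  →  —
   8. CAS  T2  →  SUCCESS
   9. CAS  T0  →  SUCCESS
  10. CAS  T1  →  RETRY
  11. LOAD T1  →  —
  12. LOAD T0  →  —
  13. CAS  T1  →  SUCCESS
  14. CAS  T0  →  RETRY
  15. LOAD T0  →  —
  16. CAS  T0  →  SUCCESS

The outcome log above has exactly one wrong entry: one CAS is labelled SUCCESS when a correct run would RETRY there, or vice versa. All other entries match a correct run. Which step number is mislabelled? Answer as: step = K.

Correct run:
[1] T0.load  rd  (counter 4, T0.r 4)
[2] T2.load  rd  (counter 4, T2.r 4)
[3] T2.cas  hit  (counter 5, T2.r 4)
[4] T0.cas  miss  (counter 5, T0.r 4)
[5] T0.load  rd  (counter 5, T0.r 5)
[6] T1.load  rd  (counter 5, T1.r 5)
[7] T2.load  rd  (counter 5, T2.r 5)
[8] T2.cas  hit  (counter 6, T2.r 5)
[9] T0.cas  miss  (counter 6, T0.r 5)
[10] T1.cas  miss  (counter 6, T1.r 5)
[11] T1.load  rd  (counter 6, T1.r 6)
[12] T0.load  rd  (counter 6, T0.r 6)
[13] T1.cas  hit  (counter 7, T1.r 6)
[14] T0.cas  miss  (counter 7, T0.r 6)
[15] T0.load  rd  (counter 7, T0.r 7)
[16] T0.cas  hit  (counter 8, T0.r 7)
Flip is step 9.

step = 9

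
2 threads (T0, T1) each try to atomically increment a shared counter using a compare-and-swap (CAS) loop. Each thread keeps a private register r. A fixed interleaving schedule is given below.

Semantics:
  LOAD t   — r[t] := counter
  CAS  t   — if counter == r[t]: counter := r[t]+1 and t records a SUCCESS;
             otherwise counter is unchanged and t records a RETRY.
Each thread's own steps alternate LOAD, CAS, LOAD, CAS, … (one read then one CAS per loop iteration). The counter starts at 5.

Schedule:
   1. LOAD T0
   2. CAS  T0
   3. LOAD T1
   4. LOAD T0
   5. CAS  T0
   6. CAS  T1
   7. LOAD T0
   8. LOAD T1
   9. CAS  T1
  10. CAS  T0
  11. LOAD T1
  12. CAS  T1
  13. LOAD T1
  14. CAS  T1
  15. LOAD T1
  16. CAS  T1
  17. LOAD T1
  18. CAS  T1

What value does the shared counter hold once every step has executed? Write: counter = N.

[1] T0.load  rd  (counter 5, T0.r 5)
[2] T0.cas  hit  (counter 6, T0.r 5)
[3] T1.load  rd  (counter 6, T1.r 6)
[4] T0.load  rd  (counter 6, T0.r 6)
[5] T0.cas  hit  (counter 7, T0.r 6)
[6] T1.cas  miss  (counter 7, T1.r 6)
[7] T0.load  rd  (counter 7, T0.r 7)
[8] T1.load  rd  (counter 7, T1.r 7)
[9] T1.cas  hit  (counter 8, T1.r 7)
[10] T0.cas  miss  (counter 8, T0.r 7)
[11] T1.load  rd  (counter 8, T1.r 8)
[12] T1.cas  hit  (counter 9, T1.r 8)
[13] T1.load  rd  (counter 9, T1.r 9)
[14] T1.cas  hit  (counter 10, T1.r 9)
[15] T1.load  rd  (counter 10, T1.r 10)
[16] T1.cas  hit  (counter 11, T1.r 10)
[17] T1.load  rd  (counter 11, T1.r 11)
[18] T1.cas  hit  (counter 12, T1.r 11)

counter = 12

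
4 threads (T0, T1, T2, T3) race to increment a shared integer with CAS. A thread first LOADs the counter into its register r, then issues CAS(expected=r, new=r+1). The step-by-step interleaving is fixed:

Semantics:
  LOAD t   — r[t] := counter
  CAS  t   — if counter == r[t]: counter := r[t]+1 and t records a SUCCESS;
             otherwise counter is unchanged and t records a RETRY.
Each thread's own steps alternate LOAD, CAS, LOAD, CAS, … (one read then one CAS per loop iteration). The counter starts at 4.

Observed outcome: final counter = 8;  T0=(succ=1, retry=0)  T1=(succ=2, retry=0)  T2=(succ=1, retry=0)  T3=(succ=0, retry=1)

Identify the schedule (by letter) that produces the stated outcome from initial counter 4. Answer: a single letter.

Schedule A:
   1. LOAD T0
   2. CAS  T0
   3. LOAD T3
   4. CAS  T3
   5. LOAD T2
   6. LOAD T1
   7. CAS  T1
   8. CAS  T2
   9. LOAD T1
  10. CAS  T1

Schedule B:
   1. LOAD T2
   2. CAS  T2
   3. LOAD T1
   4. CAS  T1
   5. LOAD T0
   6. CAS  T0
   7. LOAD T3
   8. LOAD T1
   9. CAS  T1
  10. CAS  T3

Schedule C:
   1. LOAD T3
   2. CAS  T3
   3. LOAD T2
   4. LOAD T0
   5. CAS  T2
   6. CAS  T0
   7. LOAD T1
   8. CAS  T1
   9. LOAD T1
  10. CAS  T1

B

Tracing schedule B:
   1) LOAD T2:  M=4  r_T2=4
   2) CAS  T2:  M=5  r_T2=4 ✓
   3) LOAD T1:  M=5  r_T1=5
   4) CAS  T1:  M=6  r_T1=5 ✓
   5) LOAD T0:  M=6  r_T0=6
   6) CAS  T0:  M=7  r_T0=6 ✓
   7) LOAD T3:  M=7  r_T3=7
   8) LOAD T1:  M=7  r_T1=7
   9) CAS  T1:  M=8  r_T1=7 ✓
  10) CAS  T3:  M=8  r_T3=7 ✗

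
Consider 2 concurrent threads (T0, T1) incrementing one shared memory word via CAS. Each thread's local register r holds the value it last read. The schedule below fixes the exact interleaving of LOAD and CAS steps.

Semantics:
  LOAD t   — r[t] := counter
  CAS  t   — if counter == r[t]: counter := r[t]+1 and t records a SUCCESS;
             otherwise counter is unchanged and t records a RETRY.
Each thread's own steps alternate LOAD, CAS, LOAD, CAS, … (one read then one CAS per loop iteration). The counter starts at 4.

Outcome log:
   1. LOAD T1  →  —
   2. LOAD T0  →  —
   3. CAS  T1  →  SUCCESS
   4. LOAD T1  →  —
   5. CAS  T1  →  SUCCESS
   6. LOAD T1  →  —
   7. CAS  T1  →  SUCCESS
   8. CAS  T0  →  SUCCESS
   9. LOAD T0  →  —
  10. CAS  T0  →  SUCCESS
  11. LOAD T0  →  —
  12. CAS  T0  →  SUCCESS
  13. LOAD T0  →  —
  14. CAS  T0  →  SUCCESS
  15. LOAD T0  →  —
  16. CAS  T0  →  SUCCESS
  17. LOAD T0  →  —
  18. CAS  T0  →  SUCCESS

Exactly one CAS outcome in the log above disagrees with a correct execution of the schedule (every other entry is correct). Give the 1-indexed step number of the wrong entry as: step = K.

step = 8

Correct run:
step 1: T1 LOAD ⇒ load; ctr=4 reg=4
step 2: T0 LOAD ⇒ load; ctr=4 reg=4
step 3: T1 CAS ⇒ ok; ctr=5 reg=4
step 4: T1 LOAD ⇒ load; ctr=5 reg=5
step 5: T1 CAS ⇒ ok; ctr=6 reg=5
step 6: T1 LOAD ⇒ load; ctr=6 reg=6
step 7: T1 CAS ⇒ ok; ctr=7 reg=6
step 8: T0 CAS ⇒ retry; ctr=7 reg=4
step 9: T0 LOAD ⇒ load; ctr=7 reg=7
step 10: T0 CAS ⇒ ok; ctr=8 reg=7
step 11: T0 LOAD ⇒ load; ctr=8 reg=8
step 12: T0 CAS ⇒ ok; ctr=9 reg=8
step 13: T0 LOAD ⇒ load; ctr=9 reg=9
step 14: T0 CAS ⇒ ok; ctr=10 reg=9
step 15: T0 LOAD ⇒ load; ctr=10 reg=10
step 16: T0 CAS ⇒ ok; ctr=11 reg=10
step 17: T0 LOAD ⇒ load; ctr=11 reg=11
step 18: T0 CAS ⇒ ok; ctr=12 reg=11
Flip is step 8.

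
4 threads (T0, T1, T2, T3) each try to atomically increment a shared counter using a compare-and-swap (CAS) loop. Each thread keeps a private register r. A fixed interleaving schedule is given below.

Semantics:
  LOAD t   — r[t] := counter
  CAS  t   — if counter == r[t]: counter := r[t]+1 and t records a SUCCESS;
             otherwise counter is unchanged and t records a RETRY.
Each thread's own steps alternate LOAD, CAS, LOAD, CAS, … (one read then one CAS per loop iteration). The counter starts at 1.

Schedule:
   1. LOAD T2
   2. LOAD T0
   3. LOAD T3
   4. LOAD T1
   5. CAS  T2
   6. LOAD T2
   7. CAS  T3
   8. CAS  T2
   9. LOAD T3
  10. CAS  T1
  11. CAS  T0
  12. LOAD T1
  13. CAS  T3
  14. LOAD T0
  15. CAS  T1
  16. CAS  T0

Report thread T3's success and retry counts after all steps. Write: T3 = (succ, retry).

T3 = (1, 1)

   1) LOAD T2:  M=1  r_T2=1
   2) LOAD T0:  M=1  r_T0=1
   3) LOAD T3:  M=1  r_T3=1
   4) LOAD T1:  M=1  r_T1=1
   5) CAS  T2:  M=2  r_T2=1 ✓
   6) LOAD T2:  M=2  r_T2=2
   7) CAS  T3:  M=2  r_T3=1 ✗
   8) CAS  T2:  M=3  r_T2=2 ✓
   9) LOAD T3:  M=3  r_T3=3
  10) CAS  T1:  M=3  r_T1=1 ✗
  11) CAS  T0:  M=3  r_T0=1 ✗
  12) LOAD T1:  M=3  r_T1=3
  13) CAS  T3:  M=4  r_T3=3 ✓
  14) LOAD T0:  M=4  r_T0=4
  15) CAS  T1:  M=4  r_T1=3 ✗
  16) CAS  T0:  M=5  r_T0=4 ✓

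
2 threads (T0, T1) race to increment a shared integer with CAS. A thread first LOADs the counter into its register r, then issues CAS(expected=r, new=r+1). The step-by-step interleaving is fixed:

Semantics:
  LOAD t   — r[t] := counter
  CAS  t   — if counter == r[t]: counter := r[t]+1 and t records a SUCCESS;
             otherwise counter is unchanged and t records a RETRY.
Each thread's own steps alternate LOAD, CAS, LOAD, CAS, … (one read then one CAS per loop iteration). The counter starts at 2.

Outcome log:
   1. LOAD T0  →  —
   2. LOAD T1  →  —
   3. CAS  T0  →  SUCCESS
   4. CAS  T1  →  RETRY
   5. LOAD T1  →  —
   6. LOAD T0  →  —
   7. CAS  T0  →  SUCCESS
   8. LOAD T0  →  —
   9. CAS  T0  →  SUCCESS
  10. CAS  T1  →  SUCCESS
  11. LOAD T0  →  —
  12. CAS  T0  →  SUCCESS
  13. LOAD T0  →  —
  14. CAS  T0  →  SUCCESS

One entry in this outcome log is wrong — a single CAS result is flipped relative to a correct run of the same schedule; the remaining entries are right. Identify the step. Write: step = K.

step = 10

Re-executing:
#1 T0 reads 2
#2 T1 reads 2
#3 T0 CAS(2→3) writes; counter now 3
#4 T1 CAS(2→3) fails; counter now 3
#5 T1 reads 3
#6 T0 reads 3
#7 T0 CAS(3→4) writes; counter now 4
#8 T0 reads 4
#9 T0 CAS(4→5) writes; counter now 5
#10 T1 CAS(3→4) fails; counter now 5
#11 T0 reads 5
#12 T0 CAS(5→6) writes; counter now 6
#13 T0 reads 6
#14 T0 CAS(6→7) writes; counter now 7
Flip is step 10.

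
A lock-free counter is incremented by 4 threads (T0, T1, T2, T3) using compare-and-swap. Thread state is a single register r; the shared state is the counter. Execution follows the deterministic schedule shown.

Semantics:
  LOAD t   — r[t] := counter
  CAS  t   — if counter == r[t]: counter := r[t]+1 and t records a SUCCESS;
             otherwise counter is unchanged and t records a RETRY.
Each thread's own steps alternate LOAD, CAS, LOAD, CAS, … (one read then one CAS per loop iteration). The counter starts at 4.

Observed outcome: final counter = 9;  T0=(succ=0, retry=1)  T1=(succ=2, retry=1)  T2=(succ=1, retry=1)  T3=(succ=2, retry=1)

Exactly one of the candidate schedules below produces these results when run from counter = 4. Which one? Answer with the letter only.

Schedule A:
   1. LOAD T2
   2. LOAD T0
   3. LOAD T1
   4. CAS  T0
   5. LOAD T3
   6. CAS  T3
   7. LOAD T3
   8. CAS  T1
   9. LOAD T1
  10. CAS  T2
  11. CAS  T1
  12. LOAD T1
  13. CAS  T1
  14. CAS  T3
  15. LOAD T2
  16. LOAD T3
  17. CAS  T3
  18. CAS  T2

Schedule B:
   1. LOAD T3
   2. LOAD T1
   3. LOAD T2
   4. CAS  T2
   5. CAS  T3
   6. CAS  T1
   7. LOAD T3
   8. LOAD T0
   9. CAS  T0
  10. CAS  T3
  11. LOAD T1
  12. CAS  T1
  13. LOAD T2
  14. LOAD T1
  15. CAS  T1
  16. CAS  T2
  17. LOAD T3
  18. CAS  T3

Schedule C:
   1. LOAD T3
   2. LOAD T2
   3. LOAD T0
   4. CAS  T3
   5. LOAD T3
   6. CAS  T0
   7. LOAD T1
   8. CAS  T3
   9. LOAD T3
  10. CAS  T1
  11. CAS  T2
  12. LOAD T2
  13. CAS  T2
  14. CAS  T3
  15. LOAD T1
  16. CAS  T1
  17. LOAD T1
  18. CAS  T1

Tracing schedule C:
   1) LOAD T3:  M=4  r_T3=4
   2) LOAD T2:  M=4  r_T2=4
   3) LOAD T0:  M=4  r_T0=4
   4) CAS  T3:  M=5  r_T3=4 ✓
   5) LOAD T3:  M=5  r_T3=5
   6) CAS  T0:  M=5  r_T0=4 ✗
   7) LOAD T1:  M=5  r_T1=5
   8) CAS  T3:  M=6  r_T3=5 ✓
   9) LOAD T3:  M=6  r_T3=6
  10) CAS  T1:  M=6  r_T1=5 ✗
  11) CAS  T2:  M=6  r_T2=4 ✗
  12) LOAD T2:  M=6  r_T2=6
  13) CAS  T2:  M=7  r_T2=6 ✓
  14) CAS  T3:  M=7  r_T3=6 ✗
  15) LOAD T1:  M=7  r_T1=7
  16) CAS  T1:  M=8  r_T1=7 ✓
  17) LOAD T1:  M=8  r_T1=8
  18) CAS  T1:  M=9  r_T1=8 ✓

C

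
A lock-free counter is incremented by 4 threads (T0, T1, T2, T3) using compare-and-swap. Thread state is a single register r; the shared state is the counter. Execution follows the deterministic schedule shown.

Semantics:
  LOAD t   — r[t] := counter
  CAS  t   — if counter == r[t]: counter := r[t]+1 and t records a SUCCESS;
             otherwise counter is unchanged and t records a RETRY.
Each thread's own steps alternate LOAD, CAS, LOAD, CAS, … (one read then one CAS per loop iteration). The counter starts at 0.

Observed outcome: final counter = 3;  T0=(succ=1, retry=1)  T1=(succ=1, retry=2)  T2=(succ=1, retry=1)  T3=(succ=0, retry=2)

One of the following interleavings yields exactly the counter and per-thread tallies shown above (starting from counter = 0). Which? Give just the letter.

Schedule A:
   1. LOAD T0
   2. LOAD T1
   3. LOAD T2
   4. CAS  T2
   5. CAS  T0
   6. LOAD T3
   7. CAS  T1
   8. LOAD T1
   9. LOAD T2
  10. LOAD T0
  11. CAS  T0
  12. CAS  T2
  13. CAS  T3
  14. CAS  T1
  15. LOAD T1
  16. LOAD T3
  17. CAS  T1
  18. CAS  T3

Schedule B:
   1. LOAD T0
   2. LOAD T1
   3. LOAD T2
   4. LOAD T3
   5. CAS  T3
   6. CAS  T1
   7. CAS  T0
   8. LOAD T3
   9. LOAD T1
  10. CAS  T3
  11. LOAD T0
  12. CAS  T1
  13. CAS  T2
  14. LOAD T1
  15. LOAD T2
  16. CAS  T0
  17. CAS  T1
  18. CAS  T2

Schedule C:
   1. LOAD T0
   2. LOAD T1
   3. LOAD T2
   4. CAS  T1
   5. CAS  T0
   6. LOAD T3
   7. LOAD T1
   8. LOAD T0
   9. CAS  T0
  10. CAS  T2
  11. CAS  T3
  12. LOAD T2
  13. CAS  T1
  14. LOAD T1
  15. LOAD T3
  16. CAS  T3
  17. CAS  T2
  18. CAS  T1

Tracing schedule A:
T0 LOAD — after: cnt=0, r=0 — load
T1 LOAD — after: cnt=0, r=0 — load
T2 LOAD — after: cnt=0, r=0 — load
T2 CAS — after: cnt=1, r=0 — ok
T0 CAS — after: cnt=1, r=0 — retry
T3 LOAD — after: cnt=1, r=1 — load
T1 CAS — after: cnt=1, r=0 — retry
T1 LOAD — after: cnt=1, r=1 — load
T2 LOAD — after: cnt=1, r=1 — load
T0 LOAD — after: cnt=1, r=1 — load
T0 CAS — after: cnt=2, r=1 — ok
T2 CAS — after: cnt=2, r=1 — retry
T3 CAS — after: cnt=2, r=1 — retry
T1 CAS — after: cnt=2, r=1 — retry
T1 LOAD — after: cnt=2, r=2 — load
T3 LOAD — after: cnt=2, r=2 — load
T1 CAS — after: cnt=3, r=2 — ok
T3 CAS — after: cnt=3, r=2 — retry

A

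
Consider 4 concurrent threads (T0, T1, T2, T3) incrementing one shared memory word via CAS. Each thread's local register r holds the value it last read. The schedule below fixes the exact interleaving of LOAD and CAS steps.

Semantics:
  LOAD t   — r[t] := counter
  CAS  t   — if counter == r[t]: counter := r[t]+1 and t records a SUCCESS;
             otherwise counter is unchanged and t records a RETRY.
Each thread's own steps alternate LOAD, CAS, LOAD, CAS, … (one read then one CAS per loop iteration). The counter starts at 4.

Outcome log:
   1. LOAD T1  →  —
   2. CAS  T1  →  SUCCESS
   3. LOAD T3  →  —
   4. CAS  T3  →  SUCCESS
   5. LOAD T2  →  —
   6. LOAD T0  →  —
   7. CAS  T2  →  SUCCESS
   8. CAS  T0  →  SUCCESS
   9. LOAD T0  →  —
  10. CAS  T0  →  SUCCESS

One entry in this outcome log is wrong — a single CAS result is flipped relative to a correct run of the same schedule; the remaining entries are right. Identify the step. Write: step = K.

step = 8

Re-executing:
1. LOAD T1 → mem=4 r[T1]=4 [LOAD]
2. CAS T1 → mem=5 r[T1]=4 [OK]
3. LOAD T3 → mem=5 r[T3]=5 [LOAD]
4. CAS T3 → mem=6 r[T3]=5 [OK]
5. LOAD T2 → mem=6 r[T2]=6 [LOAD]
6. LOAD T0 → mem=6 r[T0]=6 [LOAD]
7. CAS T2 → mem=7 r[T2]=6 [OK]
8. CAS T0 → mem=7 r[T0]=6 [RETRY]
9. LOAD T0 → mem=7 r[T0]=7 [LOAD]
10. CAS T0 → mem=8 r[T0]=7 [OK]
Log disagrees first at step 8.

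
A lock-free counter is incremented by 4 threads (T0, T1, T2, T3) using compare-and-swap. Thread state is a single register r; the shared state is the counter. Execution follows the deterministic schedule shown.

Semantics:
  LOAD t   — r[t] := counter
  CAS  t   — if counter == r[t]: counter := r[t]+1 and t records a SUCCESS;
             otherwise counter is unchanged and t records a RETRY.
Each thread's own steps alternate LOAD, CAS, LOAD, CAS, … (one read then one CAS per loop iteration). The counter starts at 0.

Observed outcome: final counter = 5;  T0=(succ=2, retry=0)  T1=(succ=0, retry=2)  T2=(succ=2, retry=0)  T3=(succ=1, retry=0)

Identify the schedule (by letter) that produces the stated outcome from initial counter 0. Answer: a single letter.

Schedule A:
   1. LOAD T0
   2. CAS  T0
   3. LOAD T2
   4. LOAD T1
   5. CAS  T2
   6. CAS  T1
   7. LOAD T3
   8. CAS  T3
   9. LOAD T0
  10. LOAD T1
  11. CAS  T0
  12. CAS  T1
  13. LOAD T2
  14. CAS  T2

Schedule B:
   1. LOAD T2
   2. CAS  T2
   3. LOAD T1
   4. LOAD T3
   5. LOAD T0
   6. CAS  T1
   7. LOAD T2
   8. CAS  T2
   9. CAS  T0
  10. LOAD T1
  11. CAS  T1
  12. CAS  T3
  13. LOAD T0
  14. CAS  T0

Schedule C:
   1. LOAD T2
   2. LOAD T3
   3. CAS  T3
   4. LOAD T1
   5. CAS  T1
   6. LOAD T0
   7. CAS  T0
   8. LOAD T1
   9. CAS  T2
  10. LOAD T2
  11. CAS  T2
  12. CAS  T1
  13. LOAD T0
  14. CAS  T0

A

Tracing schedule A:
T0 LOAD — after: cnt=0, r=0 — load
T0 CAS — after: cnt=1, r=0 — ok
T2 LOAD — after: cnt=1, r=1 — load
T1 LOAD — after: cnt=1, r=1 — load
T2 CAS — after: cnt=2, r=1 — ok
T1 CAS — after: cnt=2, r=1 — retry
T3 LOAD — after: cnt=2, r=2 — load
T3 CAS — after: cnt=3, r=2 — ok
T0 LOAD — after: cnt=3, r=3 — load
T1 LOAD — after: cnt=3, r=3 — load
T0 CAS — after: cnt=4, r=3 — ok
T1 CAS — after: cnt=4, r=3 — retry
T2 LOAD — after: cnt=4, r=4 — load
T2 CAS — after: cnt=5, r=4 — ok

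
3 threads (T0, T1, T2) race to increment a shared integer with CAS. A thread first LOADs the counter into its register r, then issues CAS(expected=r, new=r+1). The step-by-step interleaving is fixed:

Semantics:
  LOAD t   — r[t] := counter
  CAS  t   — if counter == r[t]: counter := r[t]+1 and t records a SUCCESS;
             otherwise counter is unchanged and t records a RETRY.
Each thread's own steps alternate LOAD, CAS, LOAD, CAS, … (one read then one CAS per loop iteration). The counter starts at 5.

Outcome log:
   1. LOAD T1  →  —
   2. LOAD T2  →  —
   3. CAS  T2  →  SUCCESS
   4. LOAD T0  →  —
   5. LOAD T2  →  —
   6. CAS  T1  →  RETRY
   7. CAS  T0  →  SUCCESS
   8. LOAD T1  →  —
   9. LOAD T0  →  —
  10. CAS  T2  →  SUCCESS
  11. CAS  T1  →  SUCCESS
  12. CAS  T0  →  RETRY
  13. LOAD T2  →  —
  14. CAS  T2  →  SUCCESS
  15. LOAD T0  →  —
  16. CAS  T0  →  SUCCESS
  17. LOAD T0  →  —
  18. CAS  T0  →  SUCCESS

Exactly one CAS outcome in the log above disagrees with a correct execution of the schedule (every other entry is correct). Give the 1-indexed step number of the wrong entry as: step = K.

Correct run:
T1 LOAD — after: cnt=5, r=5 — load
T2 LOAD — after: cnt=5, r=5 — load
T2 CAS — after: cnt=6, r=5 — ok
T0 LOAD — after: cnt=6, r=6 — load
T2 LOAD — after: cnt=6, r=6 — load
T1 CAS — after: cnt=6, r=5 — retry
T0 CAS — after: cnt=7, r=6 — ok
T1 LOAD — after: cnt=7, r=7 — load
T0 LOAD — after: cnt=7, r=7 — load
T2 CAS — after: cnt=7, r=6 — retry
T1 CAS — after: cnt=8, r=7 — ok
T0 CAS — after: cnt=8, r=7 — retry
T2 LOAD — after: cnt=8, r=8 — load
T2 CAS — after: cnt=9, r=8 — ok
T0 LOAD — after: cnt=9, r=9 — load
T0 CAS — after: cnt=10, r=9 — ok
T0 LOAD — after: cnt=10, r=10 — load
T0 CAS — after: cnt=11, r=10 — ok
Mismatch at 10.

step = 10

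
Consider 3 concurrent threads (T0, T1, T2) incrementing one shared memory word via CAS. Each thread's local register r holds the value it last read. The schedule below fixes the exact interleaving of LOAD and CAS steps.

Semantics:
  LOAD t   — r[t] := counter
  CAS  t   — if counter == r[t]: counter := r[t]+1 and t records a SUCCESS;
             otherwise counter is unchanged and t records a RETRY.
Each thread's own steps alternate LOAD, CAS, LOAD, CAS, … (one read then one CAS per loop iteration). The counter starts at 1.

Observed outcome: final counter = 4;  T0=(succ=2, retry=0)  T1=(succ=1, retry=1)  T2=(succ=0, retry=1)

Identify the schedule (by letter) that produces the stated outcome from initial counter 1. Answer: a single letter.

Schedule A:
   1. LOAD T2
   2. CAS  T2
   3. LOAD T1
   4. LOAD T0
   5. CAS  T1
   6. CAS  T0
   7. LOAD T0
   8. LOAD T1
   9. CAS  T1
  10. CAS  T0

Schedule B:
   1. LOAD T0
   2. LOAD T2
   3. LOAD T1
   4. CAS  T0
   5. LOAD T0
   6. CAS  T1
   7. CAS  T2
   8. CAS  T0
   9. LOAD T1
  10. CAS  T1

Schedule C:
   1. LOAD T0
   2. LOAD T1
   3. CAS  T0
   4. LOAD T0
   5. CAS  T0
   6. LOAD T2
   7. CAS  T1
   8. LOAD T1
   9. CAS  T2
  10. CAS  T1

Run B:
T0 LOAD — after: cnt=1, r=1 — load
T2 LOAD — after: cnt=1, r=1 — load
T1 LOAD — after: cnt=1, r=1 — load
T0 CAS — after: cnt=2, r=1 — ok
T0 LOAD — after: cnt=2, r=2 — load
T1 CAS — after: cnt=2, r=1 — retry
T2 CAS — after: cnt=2, r=1 — retry
T0 CAS — after: cnt=3, r=2 — ok
T1 LOAD — after: cnt=3, r=3 — load
T1 CAS — after: cnt=4, r=3 — ok

B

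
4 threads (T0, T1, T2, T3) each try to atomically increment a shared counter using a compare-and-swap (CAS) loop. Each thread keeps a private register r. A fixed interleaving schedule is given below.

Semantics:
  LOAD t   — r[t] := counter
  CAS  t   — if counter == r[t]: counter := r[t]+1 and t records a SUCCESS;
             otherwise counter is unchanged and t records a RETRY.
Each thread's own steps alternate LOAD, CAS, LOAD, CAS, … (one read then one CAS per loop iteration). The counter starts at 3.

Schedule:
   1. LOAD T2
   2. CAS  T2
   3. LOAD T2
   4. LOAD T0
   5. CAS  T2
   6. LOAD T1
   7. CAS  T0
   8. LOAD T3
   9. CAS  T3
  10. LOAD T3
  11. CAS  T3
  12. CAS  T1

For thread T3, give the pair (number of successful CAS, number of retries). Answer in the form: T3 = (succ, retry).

T2 LOAD — after: cnt=3, r=3 — load
T2 CAS — after: cnt=4, r=3 — ok
T2 LOAD — after: cnt=4, r=4 — load
T0 LOAD — after: cnt=4, r=4 — load
T2 CAS — after: cnt=5, r=4 — ok
T1 LOAD — after: cnt=5, r=5 — load
T0 CAS — after: cnt=5, r=4 — retry
T3 LOAD — after: cnt=5, r=5 — load
T3 CAS — after: cnt=6, r=5 — ok
T3 LOAD — after: cnt=6, r=6 — load
T3 CAS — after: cnt=7, r=6 — ok
T1 CAS — after: cnt=7, r=5 — retry

T3 = (2, 0)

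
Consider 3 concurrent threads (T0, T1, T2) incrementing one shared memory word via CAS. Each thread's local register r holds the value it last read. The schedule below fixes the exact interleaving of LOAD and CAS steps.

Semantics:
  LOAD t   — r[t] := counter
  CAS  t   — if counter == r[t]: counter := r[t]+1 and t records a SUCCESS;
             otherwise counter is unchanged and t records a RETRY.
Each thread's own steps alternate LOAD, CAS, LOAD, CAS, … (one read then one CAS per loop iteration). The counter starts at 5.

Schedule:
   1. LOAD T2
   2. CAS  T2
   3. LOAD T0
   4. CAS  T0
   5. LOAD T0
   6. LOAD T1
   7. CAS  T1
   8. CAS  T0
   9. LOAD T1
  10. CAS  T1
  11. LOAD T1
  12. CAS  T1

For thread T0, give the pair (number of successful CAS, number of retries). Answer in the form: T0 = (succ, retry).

[1] T2.load  rd  (counter 5, T2.r 5)
[2] T2.cas  hit  (counter 6, T2.r 5)
[3] T0.load  rd  (counter 6, T0.r 6)
[4] T0.cas  hit  (counter 7, T0.r 6)
[5] T0.load  rd  (counter 7, T0.r 7)
[6] T1.load  rd  (counter 7, T1.r 7)
[7] T1.cas  hit  (counter 8, T1.r 7)
[8] T0.cas  miss  (counter 8, T0.r 7)
[9] T1.load  rd  (counter 8, T1.r 8)
[10] T1.cas  hit  (counter 9, T1.r 8)
[11] T1.load  rd  (counter 9, T1.r 9)
[12] T1.cas  hit  (counter 10, T1.r 9)

T0 = (1, 1)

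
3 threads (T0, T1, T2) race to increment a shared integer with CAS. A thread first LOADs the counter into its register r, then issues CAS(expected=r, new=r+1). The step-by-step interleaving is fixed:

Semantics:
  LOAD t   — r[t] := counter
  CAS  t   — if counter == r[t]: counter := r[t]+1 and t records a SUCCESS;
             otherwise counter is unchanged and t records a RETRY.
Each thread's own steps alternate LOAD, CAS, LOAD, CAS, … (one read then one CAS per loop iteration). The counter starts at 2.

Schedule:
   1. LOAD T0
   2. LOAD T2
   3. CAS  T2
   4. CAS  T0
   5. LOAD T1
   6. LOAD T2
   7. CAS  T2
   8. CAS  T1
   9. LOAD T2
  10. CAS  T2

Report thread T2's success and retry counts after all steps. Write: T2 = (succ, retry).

   1) LOAD T0:  M=2  r_T0=2
   2) LOAD T2:  M=2  r_T2=2
   3) CAS  T2:  M=3  r_T2=2 ✓
   4) CAS  T0:  M=3  r_T0=2 ✗
   5) LOAD T1:  M=3  r_T1=3
   6) LOAD T2:  M=3  r_T2=3
   7) CAS  T2:  M=4  r_T2=3 ✓
   8) CAS  T1:  M=4  r_T1=3 ✗
   9) LOAD T2:  M=4  r_T2=4
  10) CAS  T2:  M=5  r_T2=4 ✓

T2 = (3, 0)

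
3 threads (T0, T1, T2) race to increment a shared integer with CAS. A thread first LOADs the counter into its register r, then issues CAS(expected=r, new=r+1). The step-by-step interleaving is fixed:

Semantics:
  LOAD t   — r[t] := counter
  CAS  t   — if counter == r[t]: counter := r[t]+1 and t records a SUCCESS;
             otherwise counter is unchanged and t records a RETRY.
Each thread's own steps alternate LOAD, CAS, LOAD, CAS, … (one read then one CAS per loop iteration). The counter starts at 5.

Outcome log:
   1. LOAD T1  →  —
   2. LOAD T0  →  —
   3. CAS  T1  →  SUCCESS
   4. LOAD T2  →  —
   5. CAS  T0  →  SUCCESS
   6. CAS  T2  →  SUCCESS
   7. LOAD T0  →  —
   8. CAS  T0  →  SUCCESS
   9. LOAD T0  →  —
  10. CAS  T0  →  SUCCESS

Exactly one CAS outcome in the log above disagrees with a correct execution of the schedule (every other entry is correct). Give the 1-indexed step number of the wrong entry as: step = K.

Correct run:
step 1: T1 LOAD ⇒ load; ctr=5 reg=5
step 2: T0 LOAD ⇒ load; ctr=5 reg=5
step 3: T1 CAS ⇒ ok; ctr=6 reg=5
step 4: T2 LOAD ⇒ load; ctr=6 reg=6
step 5: T0 CAS ⇒ retry; ctr=6 reg=5
step 6: T2 CAS ⇒ ok; ctr=7 reg=6
step 7: T0 LOAD ⇒ load; ctr=7 reg=7
step 8: T0 CAS ⇒ ok; ctr=8 reg=7
step 9: T0 LOAD ⇒ load; ctr=8 reg=8
step 10: T0 CAS ⇒ ok; ctr=9 reg=8
Flip is step 5.

step = 5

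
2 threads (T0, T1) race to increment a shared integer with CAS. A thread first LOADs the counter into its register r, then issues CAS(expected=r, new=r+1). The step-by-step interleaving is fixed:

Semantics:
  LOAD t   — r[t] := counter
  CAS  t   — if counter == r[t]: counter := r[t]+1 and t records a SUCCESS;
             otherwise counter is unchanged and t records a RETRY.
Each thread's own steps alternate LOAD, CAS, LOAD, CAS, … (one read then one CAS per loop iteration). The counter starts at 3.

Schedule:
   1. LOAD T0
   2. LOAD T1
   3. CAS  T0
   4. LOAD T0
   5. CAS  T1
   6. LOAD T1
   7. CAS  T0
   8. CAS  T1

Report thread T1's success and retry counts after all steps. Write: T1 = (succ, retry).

T1 = (0, 2)

step 1: T0 LOAD ⇒ load; ctr=3 reg=3
step 2: T1 LOAD ⇒ load; ctr=3 reg=3
step 3: T0 CAS ⇒ ok; ctr=4 reg=3
step 4: T0 LOAD ⇒ load; ctr=4 reg=4
step 5: T1 CAS ⇒ retry; ctr=4 reg=3
step 6: T1 LOAD ⇒ load; ctr=4 reg=4
step 7: T0 CAS ⇒ ok; ctr=5 reg=4
step 8: T1 CAS ⇒ retry; ctr=5 reg=4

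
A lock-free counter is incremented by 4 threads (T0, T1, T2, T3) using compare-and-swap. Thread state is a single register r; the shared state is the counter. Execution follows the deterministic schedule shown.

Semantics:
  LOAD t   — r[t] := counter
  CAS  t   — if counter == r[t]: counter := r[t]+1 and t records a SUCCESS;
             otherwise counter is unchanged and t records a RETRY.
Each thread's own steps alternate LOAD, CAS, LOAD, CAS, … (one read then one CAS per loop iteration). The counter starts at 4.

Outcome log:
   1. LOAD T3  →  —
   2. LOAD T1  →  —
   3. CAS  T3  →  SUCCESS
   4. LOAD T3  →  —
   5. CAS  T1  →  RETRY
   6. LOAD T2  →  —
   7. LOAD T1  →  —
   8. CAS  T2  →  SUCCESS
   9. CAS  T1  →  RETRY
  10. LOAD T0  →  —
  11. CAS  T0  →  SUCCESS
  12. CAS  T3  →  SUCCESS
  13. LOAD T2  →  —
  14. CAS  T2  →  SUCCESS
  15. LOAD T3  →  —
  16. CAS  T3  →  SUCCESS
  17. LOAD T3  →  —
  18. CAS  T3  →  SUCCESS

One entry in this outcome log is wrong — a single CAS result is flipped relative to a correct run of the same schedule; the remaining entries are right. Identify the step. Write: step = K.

step = 12

Reference trace:
[1] T3.load  rd  (counter 4, T3.r 4)
[2] T1.load  rd  (counter 4, T1.r 4)
[3] T3.cas  hit  (counter 5, T3.r 4)
[4] T3.load  rd  (counter 5, T3.r 5)
[5] T1.cas  miss  (counter 5, T1.r 4)
[6] T2.load  rd  (counter 5, T2.r 5)
[7] T1.load  rd  (counter 5, T1.r 5)
[8] T2.cas  hit  (counter 6, T2.r 5)
[9] T1.cas  miss  (counter 6, T1.r 5)
[10] T0.load  rd  (counter 6, T0.r 6)
[11] T0.cas  hit  (counter 7, T0.r 6)
[12] T3.cas  miss  (counter 7, T3.r 5)
[13] T2.load  rd  (counter 7, T2.r 7)
[14] T2.cas  hit  (counter 8, T2.r 7)
[15] T3.load  rd  (counter 8, T3.r 8)
[16] T3.cas  hit  (counter 9, T3.r 8)
[17] T3.load  rd  (counter 9, T3.r 9)
[18] T3.cas  hit  (counter 10, T3.r 9)
Flip is step 12.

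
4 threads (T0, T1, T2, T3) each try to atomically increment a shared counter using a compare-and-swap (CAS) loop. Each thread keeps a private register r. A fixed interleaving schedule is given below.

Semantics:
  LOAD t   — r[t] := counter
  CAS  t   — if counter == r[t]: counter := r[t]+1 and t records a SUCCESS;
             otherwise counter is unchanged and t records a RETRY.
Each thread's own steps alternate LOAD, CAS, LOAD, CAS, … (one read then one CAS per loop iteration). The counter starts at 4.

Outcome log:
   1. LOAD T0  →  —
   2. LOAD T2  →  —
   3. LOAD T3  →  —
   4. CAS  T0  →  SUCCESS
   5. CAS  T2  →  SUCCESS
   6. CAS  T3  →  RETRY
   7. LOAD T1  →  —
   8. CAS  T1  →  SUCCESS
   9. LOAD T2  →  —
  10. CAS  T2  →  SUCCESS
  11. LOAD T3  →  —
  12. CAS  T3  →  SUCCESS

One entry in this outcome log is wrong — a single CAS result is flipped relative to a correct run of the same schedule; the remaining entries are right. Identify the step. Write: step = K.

step = 5

Correct run:
[1] T0.load  rd  (counter 4, T0.r 4)
[2] T2.load  rd  (counter 4, T2.r 4)
[3] T3.load  rd  (counter 4, T3.r 4)
[4] T0.cas  hit  (counter 5, T0.r 4)
[5] T2.cas  miss  (counter 5, T2.r 4)
[6] T3.cas  miss  (counter 5, T3.r 4)
[7] T1.load  rd  (counter 5, T1.r 5)
[8] T1.cas  hit  (counter 6, T1.r 5)
[9] T2.load  rd  (counter 6, T2.r 6)
[10] T2.cas  hit  (counter 7, T2.r 6)
[11] T3.load  rd  (counter 7, T3.r 7)
[12] T3.cas  hit  (counter 8, T3.r 7)
Mismatch at 5.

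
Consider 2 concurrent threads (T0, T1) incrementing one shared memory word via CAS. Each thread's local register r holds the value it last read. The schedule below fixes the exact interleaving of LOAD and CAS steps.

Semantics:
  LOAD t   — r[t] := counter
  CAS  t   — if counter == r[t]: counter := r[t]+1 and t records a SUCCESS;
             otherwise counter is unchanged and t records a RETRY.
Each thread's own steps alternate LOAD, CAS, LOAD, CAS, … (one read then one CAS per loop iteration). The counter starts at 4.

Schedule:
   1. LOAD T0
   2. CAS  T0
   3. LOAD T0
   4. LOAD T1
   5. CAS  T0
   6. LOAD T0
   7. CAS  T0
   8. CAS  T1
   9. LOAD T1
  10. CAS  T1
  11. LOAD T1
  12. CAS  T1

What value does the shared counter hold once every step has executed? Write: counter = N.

#1 T0 reads 4
#2 T0 CAS(4→5) writes; counter now 5
#3 T0 reads 5
#4 T1 reads 5
#5 T0 CAS(5→6) writes; counter now 6
#6 T0 reads 6
#7 T0 CAS(6→7) writes; counter now 7
#8 T1 CAS(5→6) fails; counter now 7
#9 T1 reads 7
#10 T1 CAS(7→8) writes; counter now 8
#11 T1 reads 8
#12 T1 CAS(8→9) writes; counter now 9

counter = 9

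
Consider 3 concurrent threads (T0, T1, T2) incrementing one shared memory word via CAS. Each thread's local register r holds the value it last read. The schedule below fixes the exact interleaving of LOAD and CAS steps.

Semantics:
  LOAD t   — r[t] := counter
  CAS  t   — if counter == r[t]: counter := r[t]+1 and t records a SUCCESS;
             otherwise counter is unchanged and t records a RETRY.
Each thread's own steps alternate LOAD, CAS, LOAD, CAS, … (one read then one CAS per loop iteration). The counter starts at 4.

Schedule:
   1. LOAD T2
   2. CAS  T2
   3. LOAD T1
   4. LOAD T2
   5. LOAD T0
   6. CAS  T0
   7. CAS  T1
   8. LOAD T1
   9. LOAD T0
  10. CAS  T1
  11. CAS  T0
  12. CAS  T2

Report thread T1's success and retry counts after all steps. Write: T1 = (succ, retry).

[1] T2.load  rd  (counter 4, T2.r 4)
[2] T2.cas  hit  (counter 5, T2.r 4)
[3] T1.load  rd  (counter 5, T1.r 5)
[4] T2.load  rd  (counter 5, T2.r 5)
[5] T0.load  rd  (counter 5, T0.r 5)
[6] T0.cas  hit  (counter 6, T0.r 5)
[7] T1.cas  miss  (counter 6, T1.r 5)
[8] T1.load  rd  (counter 6, T1.r 6)
[9] T0.load  rd  (counter 6, T0.r 6)
[10] T1.cas  hit  (counter 7, T1.r 6)
[11] T0.cas  miss  (counter 7, T0.r 6)
[12] T2.cas  miss  (counter 7, T2.r 5)

T1 = (1, 1)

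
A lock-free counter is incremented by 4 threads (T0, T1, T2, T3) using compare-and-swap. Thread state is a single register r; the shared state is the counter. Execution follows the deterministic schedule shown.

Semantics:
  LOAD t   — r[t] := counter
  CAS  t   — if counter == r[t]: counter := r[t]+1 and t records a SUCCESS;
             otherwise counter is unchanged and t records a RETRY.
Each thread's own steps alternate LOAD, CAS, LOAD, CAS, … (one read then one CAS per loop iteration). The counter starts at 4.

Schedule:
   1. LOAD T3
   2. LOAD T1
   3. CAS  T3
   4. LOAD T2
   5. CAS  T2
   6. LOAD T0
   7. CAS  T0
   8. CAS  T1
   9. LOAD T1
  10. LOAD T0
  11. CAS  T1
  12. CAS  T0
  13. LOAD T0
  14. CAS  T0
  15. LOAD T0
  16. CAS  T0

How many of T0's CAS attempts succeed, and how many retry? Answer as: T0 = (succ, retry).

step 1: T3 LOAD ⇒ load; ctr=4 reg=4
step 2: T1 LOAD ⇒ load; ctr=4 reg=4
step 3: T3 CAS ⇒ ok; ctr=5 reg=4
step 4: T2 LOAD ⇒ load; ctr=5 reg=5
step 5: T2 CAS ⇒ ok; ctr=6 reg=5
step 6: T0 LOAD ⇒ load; ctr=6 reg=6
step 7: T0 CAS ⇒ ok; ctr=7 reg=6
step 8: T1 CAS ⇒ retry; ctr=7 reg=4
step 9: T1 LOAD ⇒ load; ctr=7 reg=7
step 10: T0 LOAD ⇒ load; ctr=7 reg=7
step 11: T1 CAS ⇒ ok; ctr=8 reg=7
step 12: T0 CAS ⇒ retry; ctr=8 reg=7
step 13: T0 LOAD ⇒ load; ctr=8 reg=8
step 14: T0 CAS ⇒ ok; ctr=9 reg=8
step 15: T0 LOAD ⇒ load; ctr=9 reg=9
step 16: T0 CAS ⇒ ok; ctr=10 reg=9

T0 = (3, 1)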